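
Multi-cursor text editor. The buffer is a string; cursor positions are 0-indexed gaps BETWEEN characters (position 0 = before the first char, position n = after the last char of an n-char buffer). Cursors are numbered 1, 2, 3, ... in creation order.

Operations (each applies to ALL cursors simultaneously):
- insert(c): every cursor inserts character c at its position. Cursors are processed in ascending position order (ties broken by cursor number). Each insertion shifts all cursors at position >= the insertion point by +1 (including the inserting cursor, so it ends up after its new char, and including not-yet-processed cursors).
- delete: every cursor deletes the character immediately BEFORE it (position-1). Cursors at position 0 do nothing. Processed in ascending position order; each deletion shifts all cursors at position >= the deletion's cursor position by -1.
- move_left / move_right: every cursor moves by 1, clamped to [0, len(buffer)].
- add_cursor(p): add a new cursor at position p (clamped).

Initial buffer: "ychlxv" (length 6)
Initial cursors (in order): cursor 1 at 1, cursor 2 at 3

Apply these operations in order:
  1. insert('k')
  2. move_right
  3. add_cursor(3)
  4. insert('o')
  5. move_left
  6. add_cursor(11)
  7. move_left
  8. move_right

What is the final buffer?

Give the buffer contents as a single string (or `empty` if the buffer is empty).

After op 1 (insert('k')): buffer="ykchklxv" (len 8), cursors c1@2 c2@5, authorship .1..2...
After op 2 (move_right): buffer="ykchklxv" (len 8), cursors c1@3 c2@6, authorship .1..2...
After op 3 (add_cursor(3)): buffer="ykchklxv" (len 8), cursors c1@3 c3@3 c2@6, authorship .1..2...
After op 4 (insert('o')): buffer="ykcoohkloxv" (len 11), cursors c1@5 c3@5 c2@9, authorship .1.13.2.2..
After op 5 (move_left): buffer="ykcoohkloxv" (len 11), cursors c1@4 c3@4 c2@8, authorship .1.13.2.2..
After op 6 (add_cursor(11)): buffer="ykcoohkloxv" (len 11), cursors c1@4 c3@4 c2@8 c4@11, authorship .1.13.2.2..
After op 7 (move_left): buffer="ykcoohkloxv" (len 11), cursors c1@3 c3@3 c2@7 c4@10, authorship .1.13.2.2..
After op 8 (move_right): buffer="ykcoohkloxv" (len 11), cursors c1@4 c3@4 c2@8 c4@11, authorship .1.13.2.2..

Answer: ykcoohkloxv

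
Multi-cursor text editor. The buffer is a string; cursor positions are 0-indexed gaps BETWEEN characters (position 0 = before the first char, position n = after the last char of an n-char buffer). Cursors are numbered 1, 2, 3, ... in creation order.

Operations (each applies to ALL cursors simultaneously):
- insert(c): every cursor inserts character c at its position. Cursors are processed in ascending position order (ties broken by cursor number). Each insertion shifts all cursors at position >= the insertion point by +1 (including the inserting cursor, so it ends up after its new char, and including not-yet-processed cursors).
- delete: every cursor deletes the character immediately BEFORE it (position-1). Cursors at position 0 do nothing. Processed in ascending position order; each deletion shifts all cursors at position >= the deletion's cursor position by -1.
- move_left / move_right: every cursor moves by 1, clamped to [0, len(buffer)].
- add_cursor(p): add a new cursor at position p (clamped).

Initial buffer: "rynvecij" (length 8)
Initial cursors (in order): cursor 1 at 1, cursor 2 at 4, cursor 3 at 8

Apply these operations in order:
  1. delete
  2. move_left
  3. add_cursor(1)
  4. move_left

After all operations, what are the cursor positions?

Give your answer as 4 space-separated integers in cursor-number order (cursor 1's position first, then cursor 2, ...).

Answer: 0 0 3 0

Derivation:
After op 1 (delete): buffer="yneci" (len 5), cursors c1@0 c2@2 c3@5, authorship .....
After op 2 (move_left): buffer="yneci" (len 5), cursors c1@0 c2@1 c3@4, authorship .....
After op 3 (add_cursor(1)): buffer="yneci" (len 5), cursors c1@0 c2@1 c4@1 c3@4, authorship .....
After op 4 (move_left): buffer="yneci" (len 5), cursors c1@0 c2@0 c4@0 c3@3, authorship .....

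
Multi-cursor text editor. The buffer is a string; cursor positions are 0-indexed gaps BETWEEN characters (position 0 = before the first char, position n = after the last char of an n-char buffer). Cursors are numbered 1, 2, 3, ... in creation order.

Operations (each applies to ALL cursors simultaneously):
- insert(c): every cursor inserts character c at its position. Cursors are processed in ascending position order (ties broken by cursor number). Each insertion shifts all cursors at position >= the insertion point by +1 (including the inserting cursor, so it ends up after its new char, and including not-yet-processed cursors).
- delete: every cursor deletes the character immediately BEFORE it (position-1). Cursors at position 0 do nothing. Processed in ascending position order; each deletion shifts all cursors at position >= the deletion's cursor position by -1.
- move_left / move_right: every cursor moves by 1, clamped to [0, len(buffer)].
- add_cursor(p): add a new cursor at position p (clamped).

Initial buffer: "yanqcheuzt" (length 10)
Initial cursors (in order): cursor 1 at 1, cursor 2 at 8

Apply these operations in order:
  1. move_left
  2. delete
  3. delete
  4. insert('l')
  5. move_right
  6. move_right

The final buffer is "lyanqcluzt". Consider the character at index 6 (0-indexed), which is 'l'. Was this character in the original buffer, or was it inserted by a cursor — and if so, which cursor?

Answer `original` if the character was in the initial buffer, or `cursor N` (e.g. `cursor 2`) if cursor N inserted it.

After op 1 (move_left): buffer="yanqcheuzt" (len 10), cursors c1@0 c2@7, authorship ..........
After op 2 (delete): buffer="yanqchuzt" (len 9), cursors c1@0 c2@6, authorship .........
After op 3 (delete): buffer="yanqcuzt" (len 8), cursors c1@0 c2@5, authorship ........
After op 4 (insert('l')): buffer="lyanqcluzt" (len 10), cursors c1@1 c2@7, authorship 1.....2...
After op 5 (move_right): buffer="lyanqcluzt" (len 10), cursors c1@2 c2@8, authorship 1.....2...
After op 6 (move_right): buffer="lyanqcluzt" (len 10), cursors c1@3 c2@9, authorship 1.....2...
Authorship (.=original, N=cursor N): 1 . . . . . 2 . . .
Index 6: author = 2

Answer: cursor 2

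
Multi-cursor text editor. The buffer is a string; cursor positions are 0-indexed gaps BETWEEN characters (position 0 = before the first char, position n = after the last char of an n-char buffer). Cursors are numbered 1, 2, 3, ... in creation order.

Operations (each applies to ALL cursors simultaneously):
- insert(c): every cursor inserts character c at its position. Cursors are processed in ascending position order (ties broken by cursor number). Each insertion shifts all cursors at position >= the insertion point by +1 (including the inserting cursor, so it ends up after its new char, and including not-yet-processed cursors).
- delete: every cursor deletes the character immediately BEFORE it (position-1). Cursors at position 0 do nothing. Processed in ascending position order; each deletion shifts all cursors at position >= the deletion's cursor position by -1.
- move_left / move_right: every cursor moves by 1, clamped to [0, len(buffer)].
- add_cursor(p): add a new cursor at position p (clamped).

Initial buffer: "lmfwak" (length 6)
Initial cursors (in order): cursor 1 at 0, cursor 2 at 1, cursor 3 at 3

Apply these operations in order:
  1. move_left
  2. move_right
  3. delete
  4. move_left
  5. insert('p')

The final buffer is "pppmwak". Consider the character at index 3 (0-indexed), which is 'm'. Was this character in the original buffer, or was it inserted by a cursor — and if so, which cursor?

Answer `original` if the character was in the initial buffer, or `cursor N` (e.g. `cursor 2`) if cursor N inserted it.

After op 1 (move_left): buffer="lmfwak" (len 6), cursors c1@0 c2@0 c3@2, authorship ......
After op 2 (move_right): buffer="lmfwak" (len 6), cursors c1@1 c2@1 c3@3, authorship ......
After op 3 (delete): buffer="mwak" (len 4), cursors c1@0 c2@0 c3@1, authorship ....
After op 4 (move_left): buffer="mwak" (len 4), cursors c1@0 c2@0 c3@0, authorship ....
After op 5 (insert('p')): buffer="pppmwak" (len 7), cursors c1@3 c2@3 c3@3, authorship 123....
Authorship (.=original, N=cursor N): 1 2 3 . . . .
Index 3: author = original

Answer: original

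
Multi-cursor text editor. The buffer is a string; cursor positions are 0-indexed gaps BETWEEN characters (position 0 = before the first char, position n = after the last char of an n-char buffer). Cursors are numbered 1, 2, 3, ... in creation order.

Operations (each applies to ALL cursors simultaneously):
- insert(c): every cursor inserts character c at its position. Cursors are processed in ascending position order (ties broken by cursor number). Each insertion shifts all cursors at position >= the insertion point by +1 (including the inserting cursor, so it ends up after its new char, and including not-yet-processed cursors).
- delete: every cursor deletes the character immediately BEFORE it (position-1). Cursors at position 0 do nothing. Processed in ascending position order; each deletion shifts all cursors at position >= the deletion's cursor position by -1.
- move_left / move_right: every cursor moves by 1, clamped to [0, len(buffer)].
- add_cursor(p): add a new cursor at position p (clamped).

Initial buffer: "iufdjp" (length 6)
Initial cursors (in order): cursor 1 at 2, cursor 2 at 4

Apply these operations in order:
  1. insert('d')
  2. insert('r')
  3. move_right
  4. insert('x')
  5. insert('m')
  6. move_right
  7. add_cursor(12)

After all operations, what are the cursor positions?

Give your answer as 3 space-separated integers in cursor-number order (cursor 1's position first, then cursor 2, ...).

After op 1 (insert('d')): buffer="iudfddjp" (len 8), cursors c1@3 c2@6, authorship ..1..2..
After op 2 (insert('r')): buffer="iudrfddrjp" (len 10), cursors c1@4 c2@8, authorship ..11..22..
After op 3 (move_right): buffer="iudrfddrjp" (len 10), cursors c1@5 c2@9, authorship ..11..22..
After op 4 (insert('x')): buffer="iudrfxddrjxp" (len 12), cursors c1@6 c2@11, authorship ..11.1.22.2.
After op 5 (insert('m')): buffer="iudrfxmddrjxmp" (len 14), cursors c1@7 c2@13, authorship ..11.11.22.22.
After op 6 (move_right): buffer="iudrfxmddrjxmp" (len 14), cursors c1@8 c2@14, authorship ..11.11.22.22.
After op 7 (add_cursor(12)): buffer="iudrfxmddrjxmp" (len 14), cursors c1@8 c3@12 c2@14, authorship ..11.11.22.22.

Answer: 8 14 12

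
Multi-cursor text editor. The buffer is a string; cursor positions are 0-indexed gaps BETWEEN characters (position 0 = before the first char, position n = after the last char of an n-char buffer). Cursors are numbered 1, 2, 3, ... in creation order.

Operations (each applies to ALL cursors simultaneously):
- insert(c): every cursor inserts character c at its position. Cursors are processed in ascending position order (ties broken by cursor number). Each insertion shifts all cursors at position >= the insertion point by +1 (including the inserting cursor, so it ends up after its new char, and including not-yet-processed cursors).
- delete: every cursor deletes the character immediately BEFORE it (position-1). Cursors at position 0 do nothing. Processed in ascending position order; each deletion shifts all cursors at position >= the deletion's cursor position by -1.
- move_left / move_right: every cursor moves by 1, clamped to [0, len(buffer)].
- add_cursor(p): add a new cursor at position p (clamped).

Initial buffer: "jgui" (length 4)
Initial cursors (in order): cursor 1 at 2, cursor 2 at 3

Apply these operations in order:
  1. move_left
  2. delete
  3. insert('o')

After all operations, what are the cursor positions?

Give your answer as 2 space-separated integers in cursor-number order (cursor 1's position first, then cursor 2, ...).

Answer: 2 2

Derivation:
After op 1 (move_left): buffer="jgui" (len 4), cursors c1@1 c2@2, authorship ....
After op 2 (delete): buffer="ui" (len 2), cursors c1@0 c2@0, authorship ..
After op 3 (insert('o')): buffer="ooui" (len 4), cursors c1@2 c2@2, authorship 12..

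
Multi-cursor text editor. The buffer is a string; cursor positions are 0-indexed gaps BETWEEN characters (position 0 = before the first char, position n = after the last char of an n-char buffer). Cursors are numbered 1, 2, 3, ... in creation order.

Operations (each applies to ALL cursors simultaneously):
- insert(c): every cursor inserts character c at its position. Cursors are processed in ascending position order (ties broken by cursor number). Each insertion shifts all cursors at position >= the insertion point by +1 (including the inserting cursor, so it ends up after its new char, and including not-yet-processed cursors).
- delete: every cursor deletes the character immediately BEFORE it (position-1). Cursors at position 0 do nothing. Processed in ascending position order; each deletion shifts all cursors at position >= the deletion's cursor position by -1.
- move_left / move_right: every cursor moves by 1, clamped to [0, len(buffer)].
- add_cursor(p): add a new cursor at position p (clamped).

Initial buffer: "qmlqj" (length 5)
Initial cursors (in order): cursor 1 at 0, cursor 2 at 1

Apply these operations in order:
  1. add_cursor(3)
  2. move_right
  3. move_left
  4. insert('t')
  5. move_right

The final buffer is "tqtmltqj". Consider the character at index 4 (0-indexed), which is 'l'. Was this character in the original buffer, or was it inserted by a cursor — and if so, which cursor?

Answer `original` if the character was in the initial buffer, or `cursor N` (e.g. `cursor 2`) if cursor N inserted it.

Answer: original

Derivation:
After op 1 (add_cursor(3)): buffer="qmlqj" (len 5), cursors c1@0 c2@1 c3@3, authorship .....
After op 2 (move_right): buffer="qmlqj" (len 5), cursors c1@1 c2@2 c3@4, authorship .....
After op 3 (move_left): buffer="qmlqj" (len 5), cursors c1@0 c2@1 c3@3, authorship .....
After op 4 (insert('t')): buffer="tqtmltqj" (len 8), cursors c1@1 c2@3 c3@6, authorship 1.2..3..
After op 5 (move_right): buffer="tqtmltqj" (len 8), cursors c1@2 c2@4 c3@7, authorship 1.2..3..
Authorship (.=original, N=cursor N): 1 . 2 . . 3 . .
Index 4: author = original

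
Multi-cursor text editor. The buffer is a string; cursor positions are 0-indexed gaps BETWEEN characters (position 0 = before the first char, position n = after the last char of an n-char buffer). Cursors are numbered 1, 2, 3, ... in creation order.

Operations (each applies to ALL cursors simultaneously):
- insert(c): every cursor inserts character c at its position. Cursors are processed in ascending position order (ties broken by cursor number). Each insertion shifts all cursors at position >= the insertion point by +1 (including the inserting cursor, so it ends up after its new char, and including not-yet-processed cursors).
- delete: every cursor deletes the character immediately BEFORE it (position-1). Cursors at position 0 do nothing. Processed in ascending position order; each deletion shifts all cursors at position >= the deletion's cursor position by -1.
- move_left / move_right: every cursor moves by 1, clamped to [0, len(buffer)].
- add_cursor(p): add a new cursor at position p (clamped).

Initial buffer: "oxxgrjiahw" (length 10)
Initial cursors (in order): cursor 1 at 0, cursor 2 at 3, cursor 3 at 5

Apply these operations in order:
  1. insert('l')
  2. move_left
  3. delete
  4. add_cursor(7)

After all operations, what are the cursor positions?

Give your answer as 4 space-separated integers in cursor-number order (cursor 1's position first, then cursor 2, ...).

After op 1 (insert('l')): buffer="loxxlgrljiahw" (len 13), cursors c1@1 c2@5 c3@8, authorship 1...2..3.....
After op 2 (move_left): buffer="loxxlgrljiahw" (len 13), cursors c1@0 c2@4 c3@7, authorship 1...2..3.....
After op 3 (delete): buffer="loxlgljiahw" (len 11), cursors c1@0 c2@3 c3@5, authorship 1..2.3.....
After op 4 (add_cursor(7)): buffer="loxlgljiahw" (len 11), cursors c1@0 c2@3 c3@5 c4@7, authorship 1..2.3.....

Answer: 0 3 5 7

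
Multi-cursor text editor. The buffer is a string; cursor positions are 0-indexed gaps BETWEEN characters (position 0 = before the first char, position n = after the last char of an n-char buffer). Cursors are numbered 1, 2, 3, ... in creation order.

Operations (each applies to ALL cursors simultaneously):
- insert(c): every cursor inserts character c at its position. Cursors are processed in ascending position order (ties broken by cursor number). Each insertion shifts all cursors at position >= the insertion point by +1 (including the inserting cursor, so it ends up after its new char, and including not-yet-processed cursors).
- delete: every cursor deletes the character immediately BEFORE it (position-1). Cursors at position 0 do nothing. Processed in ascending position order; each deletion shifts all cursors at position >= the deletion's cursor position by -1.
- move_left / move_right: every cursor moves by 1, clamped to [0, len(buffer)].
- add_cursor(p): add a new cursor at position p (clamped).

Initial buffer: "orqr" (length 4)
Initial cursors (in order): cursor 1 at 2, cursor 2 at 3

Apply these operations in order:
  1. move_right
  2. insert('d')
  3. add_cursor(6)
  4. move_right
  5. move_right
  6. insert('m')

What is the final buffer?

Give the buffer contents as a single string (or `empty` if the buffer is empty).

After op 1 (move_right): buffer="orqr" (len 4), cursors c1@3 c2@4, authorship ....
After op 2 (insert('d')): buffer="orqdrd" (len 6), cursors c1@4 c2@6, authorship ...1.2
After op 3 (add_cursor(6)): buffer="orqdrd" (len 6), cursors c1@4 c2@6 c3@6, authorship ...1.2
After op 4 (move_right): buffer="orqdrd" (len 6), cursors c1@5 c2@6 c3@6, authorship ...1.2
After op 5 (move_right): buffer="orqdrd" (len 6), cursors c1@6 c2@6 c3@6, authorship ...1.2
After op 6 (insert('m')): buffer="orqdrdmmm" (len 9), cursors c1@9 c2@9 c3@9, authorship ...1.2123

Answer: orqdrdmmm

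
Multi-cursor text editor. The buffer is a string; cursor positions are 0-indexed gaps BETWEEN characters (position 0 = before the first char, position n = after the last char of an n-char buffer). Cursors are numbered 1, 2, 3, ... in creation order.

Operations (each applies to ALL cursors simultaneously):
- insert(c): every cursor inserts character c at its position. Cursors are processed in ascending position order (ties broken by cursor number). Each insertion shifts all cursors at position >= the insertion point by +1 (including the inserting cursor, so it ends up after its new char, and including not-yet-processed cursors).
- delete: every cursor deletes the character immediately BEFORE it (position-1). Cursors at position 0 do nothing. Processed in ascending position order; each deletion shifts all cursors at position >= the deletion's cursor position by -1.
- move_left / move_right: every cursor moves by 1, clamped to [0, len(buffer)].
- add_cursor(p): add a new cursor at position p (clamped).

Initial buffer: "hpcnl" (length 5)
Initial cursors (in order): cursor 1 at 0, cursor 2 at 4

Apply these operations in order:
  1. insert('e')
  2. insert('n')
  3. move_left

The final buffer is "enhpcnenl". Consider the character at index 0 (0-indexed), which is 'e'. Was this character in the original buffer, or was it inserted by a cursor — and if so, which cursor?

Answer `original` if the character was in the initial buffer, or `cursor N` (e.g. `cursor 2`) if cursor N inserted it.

After op 1 (insert('e')): buffer="ehpcnel" (len 7), cursors c1@1 c2@6, authorship 1....2.
After op 2 (insert('n')): buffer="enhpcnenl" (len 9), cursors c1@2 c2@8, authorship 11....22.
After op 3 (move_left): buffer="enhpcnenl" (len 9), cursors c1@1 c2@7, authorship 11....22.
Authorship (.=original, N=cursor N): 1 1 . . . . 2 2 .
Index 0: author = 1

Answer: cursor 1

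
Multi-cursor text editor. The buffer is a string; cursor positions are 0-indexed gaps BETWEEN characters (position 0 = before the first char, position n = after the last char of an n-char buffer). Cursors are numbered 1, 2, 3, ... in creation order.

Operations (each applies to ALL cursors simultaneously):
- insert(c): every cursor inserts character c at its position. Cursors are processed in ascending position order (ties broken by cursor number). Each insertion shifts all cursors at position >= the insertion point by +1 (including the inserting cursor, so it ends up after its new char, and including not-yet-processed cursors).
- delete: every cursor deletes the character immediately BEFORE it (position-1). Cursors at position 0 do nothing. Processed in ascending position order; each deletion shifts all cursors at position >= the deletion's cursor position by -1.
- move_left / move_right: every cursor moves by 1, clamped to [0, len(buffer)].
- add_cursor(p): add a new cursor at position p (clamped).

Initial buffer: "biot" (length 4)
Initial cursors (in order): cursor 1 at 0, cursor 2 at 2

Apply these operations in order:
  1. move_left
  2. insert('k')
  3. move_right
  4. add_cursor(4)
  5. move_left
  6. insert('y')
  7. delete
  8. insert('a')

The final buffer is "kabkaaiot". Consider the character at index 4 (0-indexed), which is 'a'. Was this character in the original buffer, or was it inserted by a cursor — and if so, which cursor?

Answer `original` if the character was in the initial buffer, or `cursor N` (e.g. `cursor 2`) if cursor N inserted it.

Answer: cursor 2

Derivation:
After op 1 (move_left): buffer="biot" (len 4), cursors c1@0 c2@1, authorship ....
After op 2 (insert('k')): buffer="kbkiot" (len 6), cursors c1@1 c2@3, authorship 1.2...
After op 3 (move_right): buffer="kbkiot" (len 6), cursors c1@2 c2@4, authorship 1.2...
After op 4 (add_cursor(4)): buffer="kbkiot" (len 6), cursors c1@2 c2@4 c3@4, authorship 1.2...
After op 5 (move_left): buffer="kbkiot" (len 6), cursors c1@1 c2@3 c3@3, authorship 1.2...
After op 6 (insert('y')): buffer="kybkyyiot" (len 9), cursors c1@2 c2@6 c3@6, authorship 11.223...
After op 7 (delete): buffer="kbkiot" (len 6), cursors c1@1 c2@3 c3@3, authorship 1.2...
After op 8 (insert('a')): buffer="kabkaaiot" (len 9), cursors c1@2 c2@6 c3@6, authorship 11.223...
Authorship (.=original, N=cursor N): 1 1 . 2 2 3 . . .
Index 4: author = 2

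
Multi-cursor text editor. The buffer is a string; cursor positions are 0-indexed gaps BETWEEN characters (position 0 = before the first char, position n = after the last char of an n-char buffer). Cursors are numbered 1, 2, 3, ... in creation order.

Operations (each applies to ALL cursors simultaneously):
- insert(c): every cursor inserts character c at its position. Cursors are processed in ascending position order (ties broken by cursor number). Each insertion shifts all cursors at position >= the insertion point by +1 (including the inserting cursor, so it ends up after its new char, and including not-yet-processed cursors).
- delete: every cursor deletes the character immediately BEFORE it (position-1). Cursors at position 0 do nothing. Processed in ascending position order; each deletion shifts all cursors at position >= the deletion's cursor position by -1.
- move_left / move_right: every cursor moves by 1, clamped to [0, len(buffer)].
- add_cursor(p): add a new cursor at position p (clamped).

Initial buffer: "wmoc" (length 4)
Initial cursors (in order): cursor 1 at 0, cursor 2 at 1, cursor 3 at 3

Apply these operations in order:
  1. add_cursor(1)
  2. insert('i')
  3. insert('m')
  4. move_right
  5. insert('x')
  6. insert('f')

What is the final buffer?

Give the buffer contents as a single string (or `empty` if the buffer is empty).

Answer: imwxfiimmmxxffoimcxf

Derivation:
After op 1 (add_cursor(1)): buffer="wmoc" (len 4), cursors c1@0 c2@1 c4@1 c3@3, authorship ....
After op 2 (insert('i')): buffer="iwiimoic" (len 8), cursors c1@1 c2@4 c4@4 c3@7, authorship 1.24..3.
After op 3 (insert('m')): buffer="imwiimmmoimc" (len 12), cursors c1@2 c2@7 c4@7 c3@11, authorship 11.2424..33.
After op 4 (move_right): buffer="imwiimmmoimc" (len 12), cursors c1@3 c2@8 c4@8 c3@12, authorship 11.2424..33.
After op 5 (insert('x')): buffer="imwxiimmmxxoimcx" (len 16), cursors c1@4 c2@11 c4@11 c3@16, authorship 11.12424.24.33.3
After op 6 (insert('f')): buffer="imwxfiimmmxxffoimcxf" (len 20), cursors c1@5 c2@14 c4@14 c3@20, authorship 11.112424.2424.33.33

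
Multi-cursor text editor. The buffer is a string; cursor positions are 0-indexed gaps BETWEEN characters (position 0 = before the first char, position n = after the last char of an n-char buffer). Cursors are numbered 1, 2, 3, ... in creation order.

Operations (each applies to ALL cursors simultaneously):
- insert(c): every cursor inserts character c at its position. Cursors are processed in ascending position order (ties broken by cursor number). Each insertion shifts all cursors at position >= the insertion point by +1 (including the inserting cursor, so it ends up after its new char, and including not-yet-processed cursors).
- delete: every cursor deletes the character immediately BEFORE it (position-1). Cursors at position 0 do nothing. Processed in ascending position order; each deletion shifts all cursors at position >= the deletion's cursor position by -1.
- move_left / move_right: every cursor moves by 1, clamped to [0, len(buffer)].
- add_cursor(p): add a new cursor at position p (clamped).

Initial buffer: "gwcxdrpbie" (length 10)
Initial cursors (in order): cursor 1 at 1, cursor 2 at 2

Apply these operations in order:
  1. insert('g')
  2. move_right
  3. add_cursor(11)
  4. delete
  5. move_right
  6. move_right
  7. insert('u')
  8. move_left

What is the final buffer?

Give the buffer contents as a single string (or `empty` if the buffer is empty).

Answer: gggxudurpbeu

Derivation:
After op 1 (insert('g')): buffer="ggwgcxdrpbie" (len 12), cursors c1@2 c2@4, authorship .1.2........
After op 2 (move_right): buffer="ggwgcxdrpbie" (len 12), cursors c1@3 c2@5, authorship .1.2........
After op 3 (add_cursor(11)): buffer="ggwgcxdrpbie" (len 12), cursors c1@3 c2@5 c3@11, authorship .1.2........
After op 4 (delete): buffer="gggxdrpbe" (len 9), cursors c1@2 c2@3 c3@8, authorship .12......
After op 5 (move_right): buffer="gggxdrpbe" (len 9), cursors c1@3 c2@4 c3@9, authorship .12......
After op 6 (move_right): buffer="gggxdrpbe" (len 9), cursors c1@4 c2@5 c3@9, authorship .12......
After op 7 (insert('u')): buffer="gggxudurpbeu" (len 12), cursors c1@5 c2@7 c3@12, authorship .12.1.2....3
After op 8 (move_left): buffer="gggxudurpbeu" (len 12), cursors c1@4 c2@6 c3@11, authorship .12.1.2....3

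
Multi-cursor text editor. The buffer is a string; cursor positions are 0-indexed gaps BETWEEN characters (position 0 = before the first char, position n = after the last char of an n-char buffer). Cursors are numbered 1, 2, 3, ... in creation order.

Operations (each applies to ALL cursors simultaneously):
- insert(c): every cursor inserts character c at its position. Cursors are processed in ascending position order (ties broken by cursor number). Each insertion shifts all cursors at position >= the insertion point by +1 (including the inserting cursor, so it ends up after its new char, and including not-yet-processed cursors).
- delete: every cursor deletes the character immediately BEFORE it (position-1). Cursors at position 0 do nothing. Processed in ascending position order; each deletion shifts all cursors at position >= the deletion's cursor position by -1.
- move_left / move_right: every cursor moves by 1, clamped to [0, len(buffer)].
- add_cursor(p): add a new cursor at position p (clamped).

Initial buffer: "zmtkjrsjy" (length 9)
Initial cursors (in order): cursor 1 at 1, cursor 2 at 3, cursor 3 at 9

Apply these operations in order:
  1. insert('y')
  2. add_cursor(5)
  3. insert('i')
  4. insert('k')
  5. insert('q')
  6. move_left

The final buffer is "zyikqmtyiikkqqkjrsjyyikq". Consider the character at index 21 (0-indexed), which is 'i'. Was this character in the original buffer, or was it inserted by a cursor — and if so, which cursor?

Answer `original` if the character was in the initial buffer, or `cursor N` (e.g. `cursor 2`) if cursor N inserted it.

Answer: cursor 3

Derivation:
After op 1 (insert('y')): buffer="zymtykjrsjyy" (len 12), cursors c1@2 c2@5 c3@12, authorship .1..2......3
After op 2 (add_cursor(5)): buffer="zymtykjrsjyy" (len 12), cursors c1@2 c2@5 c4@5 c3@12, authorship .1..2......3
After op 3 (insert('i')): buffer="zyimtyiikjrsjyyi" (len 16), cursors c1@3 c2@8 c4@8 c3@16, authorship .11..224......33
After op 4 (insert('k')): buffer="zyikmtyiikkkjrsjyyik" (len 20), cursors c1@4 c2@11 c4@11 c3@20, authorship .111..22424......333
After op 5 (insert('q')): buffer="zyikqmtyiikkqqkjrsjyyikq" (len 24), cursors c1@5 c2@14 c4@14 c3@24, authorship .1111..2242424......3333
After op 6 (move_left): buffer="zyikqmtyiikkqqkjrsjyyikq" (len 24), cursors c1@4 c2@13 c4@13 c3@23, authorship .1111..2242424......3333
Authorship (.=original, N=cursor N): . 1 1 1 1 . . 2 2 4 2 4 2 4 . . . . . . 3 3 3 3
Index 21: author = 3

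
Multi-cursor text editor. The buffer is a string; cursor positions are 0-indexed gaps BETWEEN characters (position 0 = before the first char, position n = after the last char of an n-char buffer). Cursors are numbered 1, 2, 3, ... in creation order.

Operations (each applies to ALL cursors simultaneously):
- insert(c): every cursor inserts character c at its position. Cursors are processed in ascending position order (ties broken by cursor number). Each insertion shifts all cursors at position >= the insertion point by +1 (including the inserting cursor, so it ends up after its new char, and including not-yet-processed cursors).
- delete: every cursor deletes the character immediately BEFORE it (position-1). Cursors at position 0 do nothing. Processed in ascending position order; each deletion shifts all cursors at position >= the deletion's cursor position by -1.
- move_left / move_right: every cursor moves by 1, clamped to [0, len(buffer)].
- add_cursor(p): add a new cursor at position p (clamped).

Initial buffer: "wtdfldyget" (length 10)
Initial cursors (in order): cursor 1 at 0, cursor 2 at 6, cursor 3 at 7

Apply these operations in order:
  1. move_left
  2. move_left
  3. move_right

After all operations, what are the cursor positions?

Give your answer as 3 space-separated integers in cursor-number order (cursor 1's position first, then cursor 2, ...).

Answer: 1 5 6

Derivation:
After op 1 (move_left): buffer="wtdfldyget" (len 10), cursors c1@0 c2@5 c3@6, authorship ..........
After op 2 (move_left): buffer="wtdfldyget" (len 10), cursors c1@0 c2@4 c3@5, authorship ..........
After op 3 (move_right): buffer="wtdfldyget" (len 10), cursors c1@1 c2@5 c3@6, authorship ..........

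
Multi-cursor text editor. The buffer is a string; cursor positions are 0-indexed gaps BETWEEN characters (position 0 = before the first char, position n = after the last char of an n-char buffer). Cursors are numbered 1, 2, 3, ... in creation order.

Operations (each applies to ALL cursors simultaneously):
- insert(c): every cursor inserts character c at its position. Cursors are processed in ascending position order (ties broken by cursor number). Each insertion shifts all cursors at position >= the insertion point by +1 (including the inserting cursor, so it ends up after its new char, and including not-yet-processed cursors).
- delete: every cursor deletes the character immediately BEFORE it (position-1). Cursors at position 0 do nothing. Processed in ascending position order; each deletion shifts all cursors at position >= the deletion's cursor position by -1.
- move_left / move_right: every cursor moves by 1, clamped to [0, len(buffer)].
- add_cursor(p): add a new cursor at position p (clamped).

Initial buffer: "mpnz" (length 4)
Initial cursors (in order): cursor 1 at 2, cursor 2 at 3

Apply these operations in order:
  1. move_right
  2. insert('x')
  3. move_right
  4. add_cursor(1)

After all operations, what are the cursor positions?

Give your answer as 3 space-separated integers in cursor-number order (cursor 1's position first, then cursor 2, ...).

Answer: 5 6 1

Derivation:
After op 1 (move_right): buffer="mpnz" (len 4), cursors c1@3 c2@4, authorship ....
After op 2 (insert('x')): buffer="mpnxzx" (len 6), cursors c1@4 c2@6, authorship ...1.2
After op 3 (move_right): buffer="mpnxzx" (len 6), cursors c1@5 c2@6, authorship ...1.2
After op 4 (add_cursor(1)): buffer="mpnxzx" (len 6), cursors c3@1 c1@5 c2@6, authorship ...1.2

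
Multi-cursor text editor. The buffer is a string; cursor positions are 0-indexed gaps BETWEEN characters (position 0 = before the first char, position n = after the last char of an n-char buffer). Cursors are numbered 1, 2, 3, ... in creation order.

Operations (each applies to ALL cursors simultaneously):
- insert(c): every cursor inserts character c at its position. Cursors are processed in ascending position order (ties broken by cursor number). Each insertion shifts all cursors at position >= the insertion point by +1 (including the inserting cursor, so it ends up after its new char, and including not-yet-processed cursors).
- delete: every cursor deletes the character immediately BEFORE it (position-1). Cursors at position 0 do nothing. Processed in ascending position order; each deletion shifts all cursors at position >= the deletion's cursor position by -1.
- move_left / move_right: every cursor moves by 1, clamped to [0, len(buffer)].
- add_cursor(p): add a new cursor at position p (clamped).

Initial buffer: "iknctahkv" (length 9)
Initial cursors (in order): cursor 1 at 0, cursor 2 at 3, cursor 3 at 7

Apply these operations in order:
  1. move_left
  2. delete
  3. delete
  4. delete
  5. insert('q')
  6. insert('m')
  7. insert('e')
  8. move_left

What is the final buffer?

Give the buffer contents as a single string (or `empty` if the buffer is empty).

After op 1 (move_left): buffer="iknctahkv" (len 9), cursors c1@0 c2@2 c3@6, authorship .........
After op 2 (delete): buffer="incthkv" (len 7), cursors c1@0 c2@1 c3@4, authorship .......
After op 3 (delete): buffer="nchkv" (len 5), cursors c1@0 c2@0 c3@2, authorship .....
After op 4 (delete): buffer="nhkv" (len 4), cursors c1@0 c2@0 c3@1, authorship ....
After op 5 (insert('q')): buffer="qqnqhkv" (len 7), cursors c1@2 c2@2 c3@4, authorship 12.3...
After op 6 (insert('m')): buffer="qqmmnqmhkv" (len 10), cursors c1@4 c2@4 c3@7, authorship 1212.33...
After op 7 (insert('e')): buffer="qqmmeenqmehkv" (len 13), cursors c1@6 c2@6 c3@10, authorship 121212.333...
After op 8 (move_left): buffer="qqmmeenqmehkv" (len 13), cursors c1@5 c2@5 c3@9, authorship 121212.333...

Answer: qqmmeenqmehkv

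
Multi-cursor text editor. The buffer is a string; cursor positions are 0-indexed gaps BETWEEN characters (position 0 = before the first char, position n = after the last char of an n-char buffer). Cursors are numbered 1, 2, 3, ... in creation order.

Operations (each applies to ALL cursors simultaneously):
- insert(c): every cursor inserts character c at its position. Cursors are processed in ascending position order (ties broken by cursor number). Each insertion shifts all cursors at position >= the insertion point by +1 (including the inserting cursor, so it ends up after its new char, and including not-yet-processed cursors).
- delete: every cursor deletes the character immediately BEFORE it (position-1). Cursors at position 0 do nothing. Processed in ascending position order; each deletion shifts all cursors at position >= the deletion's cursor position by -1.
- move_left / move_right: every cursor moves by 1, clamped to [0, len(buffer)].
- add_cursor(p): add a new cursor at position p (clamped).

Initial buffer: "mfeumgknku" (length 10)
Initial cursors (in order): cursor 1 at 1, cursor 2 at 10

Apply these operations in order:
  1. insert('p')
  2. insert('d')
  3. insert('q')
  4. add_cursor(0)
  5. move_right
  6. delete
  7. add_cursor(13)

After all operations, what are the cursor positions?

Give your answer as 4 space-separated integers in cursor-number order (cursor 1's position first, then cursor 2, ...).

Answer: 3 13 0 13

Derivation:
After op 1 (insert('p')): buffer="mpfeumgknkup" (len 12), cursors c1@2 c2@12, authorship .1.........2
After op 2 (insert('d')): buffer="mpdfeumgknkupd" (len 14), cursors c1@3 c2@14, authorship .11.........22
After op 3 (insert('q')): buffer="mpdqfeumgknkupdq" (len 16), cursors c1@4 c2@16, authorship .111.........222
After op 4 (add_cursor(0)): buffer="mpdqfeumgknkupdq" (len 16), cursors c3@0 c1@4 c2@16, authorship .111.........222
After op 5 (move_right): buffer="mpdqfeumgknkupdq" (len 16), cursors c3@1 c1@5 c2@16, authorship .111.........222
After op 6 (delete): buffer="pdqeumgknkupd" (len 13), cursors c3@0 c1@3 c2@13, authorship 111........22
After op 7 (add_cursor(13)): buffer="pdqeumgknkupd" (len 13), cursors c3@0 c1@3 c2@13 c4@13, authorship 111........22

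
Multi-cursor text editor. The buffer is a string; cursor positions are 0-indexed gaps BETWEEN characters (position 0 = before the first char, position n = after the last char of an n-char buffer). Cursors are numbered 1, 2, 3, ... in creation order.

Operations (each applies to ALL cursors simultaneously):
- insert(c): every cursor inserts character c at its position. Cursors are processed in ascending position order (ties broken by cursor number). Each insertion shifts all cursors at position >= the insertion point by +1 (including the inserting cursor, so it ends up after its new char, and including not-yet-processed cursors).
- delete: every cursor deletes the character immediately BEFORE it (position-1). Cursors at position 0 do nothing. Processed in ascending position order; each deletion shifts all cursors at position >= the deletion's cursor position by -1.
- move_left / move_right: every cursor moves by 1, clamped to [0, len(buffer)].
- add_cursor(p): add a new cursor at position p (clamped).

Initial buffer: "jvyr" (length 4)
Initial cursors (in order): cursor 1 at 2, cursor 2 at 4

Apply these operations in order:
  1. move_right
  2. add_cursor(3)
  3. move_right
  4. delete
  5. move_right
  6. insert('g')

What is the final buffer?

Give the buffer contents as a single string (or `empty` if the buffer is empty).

Answer: jggg

Derivation:
After op 1 (move_right): buffer="jvyr" (len 4), cursors c1@3 c2@4, authorship ....
After op 2 (add_cursor(3)): buffer="jvyr" (len 4), cursors c1@3 c3@3 c2@4, authorship ....
After op 3 (move_right): buffer="jvyr" (len 4), cursors c1@4 c2@4 c3@4, authorship ....
After op 4 (delete): buffer="j" (len 1), cursors c1@1 c2@1 c3@1, authorship .
After op 5 (move_right): buffer="j" (len 1), cursors c1@1 c2@1 c3@1, authorship .
After op 6 (insert('g')): buffer="jggg" (len 4), cursors c1@4 c2@4 c3@4, authorship .123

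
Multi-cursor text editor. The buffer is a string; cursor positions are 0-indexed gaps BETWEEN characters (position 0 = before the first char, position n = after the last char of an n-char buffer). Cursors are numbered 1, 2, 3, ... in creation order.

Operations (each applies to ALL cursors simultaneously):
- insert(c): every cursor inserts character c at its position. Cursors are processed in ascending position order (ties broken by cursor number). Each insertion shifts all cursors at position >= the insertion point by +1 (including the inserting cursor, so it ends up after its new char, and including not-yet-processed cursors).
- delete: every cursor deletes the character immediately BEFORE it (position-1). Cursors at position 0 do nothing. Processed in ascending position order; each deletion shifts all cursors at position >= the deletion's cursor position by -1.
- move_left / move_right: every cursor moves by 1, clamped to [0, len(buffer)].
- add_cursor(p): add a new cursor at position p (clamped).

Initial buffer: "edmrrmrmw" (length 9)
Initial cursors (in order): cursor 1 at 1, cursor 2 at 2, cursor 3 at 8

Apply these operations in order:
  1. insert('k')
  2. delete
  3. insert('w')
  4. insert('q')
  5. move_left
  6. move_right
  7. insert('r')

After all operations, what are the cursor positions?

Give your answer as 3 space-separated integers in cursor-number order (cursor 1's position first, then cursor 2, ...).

After op 1 (insert('k')): buffer="ekdkmrrmrmkw" (len 12), cursors c1@2 c2@4 c3@11, authorship .1.2......3.
After op 2 (delete): buffer="edmrrmrmw" (len 9), cursors c1@1 c2@2 c3@8, authorship .........
After op 3 (insert('w')): buffer="ewdwmrrmrmww" (len 12), cursors c1@2 c2@4 c3@11, authorship .1.2......3.
After op 4 (insert('q')): buffer="ewqdwqmrrmrmwqw" (len 15), cursors c1@3 c2@6 c3@14, authorship .11.22......33.
After op 5 (move_left): buffer="ewqdwqmrrmrmwqw" (len 15), cursors c1@2 c2@5 c3@13, authorship .11.22......33.
After op 6 (move_right): buffer="ewqdwqmrrmrmwqw" (len 15), cursors c1@3 c2@6 c3@14, authorship .11.22......33.
After op 7 (insert('r')): buffer="ewqrdwqrmrrmrmwqrw" (len 18), cursors c1@4 c2@8 c3@17, authorship .111.222......333.

Answer: 4 8 17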